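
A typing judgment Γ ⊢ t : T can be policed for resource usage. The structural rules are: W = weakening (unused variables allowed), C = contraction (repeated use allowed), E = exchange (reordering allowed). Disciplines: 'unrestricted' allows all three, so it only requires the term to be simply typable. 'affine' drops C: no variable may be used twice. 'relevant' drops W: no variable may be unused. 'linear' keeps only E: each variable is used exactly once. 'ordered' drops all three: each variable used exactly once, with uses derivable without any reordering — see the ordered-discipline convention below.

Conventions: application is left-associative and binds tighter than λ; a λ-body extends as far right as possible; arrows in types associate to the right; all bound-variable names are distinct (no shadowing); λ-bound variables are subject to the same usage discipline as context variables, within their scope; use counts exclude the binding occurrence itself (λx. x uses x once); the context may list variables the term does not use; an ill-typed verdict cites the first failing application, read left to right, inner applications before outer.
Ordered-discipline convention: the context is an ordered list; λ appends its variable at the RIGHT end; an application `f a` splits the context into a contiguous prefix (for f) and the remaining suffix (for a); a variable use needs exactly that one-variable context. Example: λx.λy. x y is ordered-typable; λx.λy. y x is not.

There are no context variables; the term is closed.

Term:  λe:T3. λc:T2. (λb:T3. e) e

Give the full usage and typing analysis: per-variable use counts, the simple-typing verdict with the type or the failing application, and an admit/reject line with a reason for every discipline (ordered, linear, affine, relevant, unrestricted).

counts: e [bound] ×2, c [bound] ×0, b [bound] ×0
uses in reading order: e, e
typing: well-typed — term : T3 → T2 → T3
ordered ✗ (e ×2 used more than once (contraction); unused: c, b — weakening required)
linear ✗ (e ×2 used more than once (contraction); unused: c, b — weakening required)
affine ✗ (e ×2 used more than once (contraction))
relevant ✗ (unused: c, b — weakening required)
unrestricted ✓ (typability at T3 → T2 → T3 is all that's needed)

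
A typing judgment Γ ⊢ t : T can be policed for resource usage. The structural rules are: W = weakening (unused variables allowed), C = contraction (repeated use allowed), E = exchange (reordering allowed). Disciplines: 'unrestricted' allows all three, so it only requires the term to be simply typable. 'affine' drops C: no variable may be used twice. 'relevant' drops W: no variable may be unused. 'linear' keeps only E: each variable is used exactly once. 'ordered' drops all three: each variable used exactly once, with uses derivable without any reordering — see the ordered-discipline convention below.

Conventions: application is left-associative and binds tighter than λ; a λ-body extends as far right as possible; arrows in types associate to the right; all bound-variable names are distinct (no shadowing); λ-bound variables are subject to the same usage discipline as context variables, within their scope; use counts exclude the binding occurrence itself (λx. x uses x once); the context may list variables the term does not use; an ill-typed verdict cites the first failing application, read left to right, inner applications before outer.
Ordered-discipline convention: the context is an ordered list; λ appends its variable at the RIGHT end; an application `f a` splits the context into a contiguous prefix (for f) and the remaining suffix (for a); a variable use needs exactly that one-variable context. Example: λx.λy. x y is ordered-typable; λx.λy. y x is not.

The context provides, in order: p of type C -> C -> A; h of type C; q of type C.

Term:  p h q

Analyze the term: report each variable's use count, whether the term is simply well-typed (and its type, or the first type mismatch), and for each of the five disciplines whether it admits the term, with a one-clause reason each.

usage: p ×1, h ×1, q ×1
order of uses: p, h, q
typing: the term checks, with type A
ordered: ✓, p, h, q: once each, no exchange needed
linear: ✓, single use per variable (p, h, q)
affine: ✓, none of p, h, q used more than once
relevant: ✓, none of p, h, q goes unused
unrestricted: ✓, well-typed at A; no restrictions here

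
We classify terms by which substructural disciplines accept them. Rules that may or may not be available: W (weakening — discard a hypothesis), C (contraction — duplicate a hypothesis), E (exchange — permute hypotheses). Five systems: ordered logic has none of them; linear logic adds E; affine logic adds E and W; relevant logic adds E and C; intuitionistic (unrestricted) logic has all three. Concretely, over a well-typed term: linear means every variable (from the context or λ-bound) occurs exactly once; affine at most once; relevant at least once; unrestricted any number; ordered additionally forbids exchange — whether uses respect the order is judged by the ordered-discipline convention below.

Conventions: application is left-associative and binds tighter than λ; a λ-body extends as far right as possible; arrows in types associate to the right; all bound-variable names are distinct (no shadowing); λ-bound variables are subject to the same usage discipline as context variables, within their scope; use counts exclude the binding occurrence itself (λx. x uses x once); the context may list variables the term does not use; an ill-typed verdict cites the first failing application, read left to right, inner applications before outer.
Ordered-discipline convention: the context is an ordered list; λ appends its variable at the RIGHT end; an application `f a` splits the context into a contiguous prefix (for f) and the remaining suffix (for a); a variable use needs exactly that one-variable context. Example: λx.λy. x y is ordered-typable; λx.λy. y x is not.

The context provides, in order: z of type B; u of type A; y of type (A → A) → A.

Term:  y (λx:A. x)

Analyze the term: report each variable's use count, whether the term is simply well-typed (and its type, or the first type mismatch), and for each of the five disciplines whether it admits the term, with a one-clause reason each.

usage: z: 0×, u: 0×, y: 1×, x [bound]: 1×
uses in reading order: y, x
typing: well-typed at A
ordered ✗ (z, u left unused)
linear ✗ (z, u left unused)
affine ✓ (no duplicate uses among z, u, y, x)
relevant ✗ (z, u left unused)
unrestricted ✓ (typability at A is all that's needed)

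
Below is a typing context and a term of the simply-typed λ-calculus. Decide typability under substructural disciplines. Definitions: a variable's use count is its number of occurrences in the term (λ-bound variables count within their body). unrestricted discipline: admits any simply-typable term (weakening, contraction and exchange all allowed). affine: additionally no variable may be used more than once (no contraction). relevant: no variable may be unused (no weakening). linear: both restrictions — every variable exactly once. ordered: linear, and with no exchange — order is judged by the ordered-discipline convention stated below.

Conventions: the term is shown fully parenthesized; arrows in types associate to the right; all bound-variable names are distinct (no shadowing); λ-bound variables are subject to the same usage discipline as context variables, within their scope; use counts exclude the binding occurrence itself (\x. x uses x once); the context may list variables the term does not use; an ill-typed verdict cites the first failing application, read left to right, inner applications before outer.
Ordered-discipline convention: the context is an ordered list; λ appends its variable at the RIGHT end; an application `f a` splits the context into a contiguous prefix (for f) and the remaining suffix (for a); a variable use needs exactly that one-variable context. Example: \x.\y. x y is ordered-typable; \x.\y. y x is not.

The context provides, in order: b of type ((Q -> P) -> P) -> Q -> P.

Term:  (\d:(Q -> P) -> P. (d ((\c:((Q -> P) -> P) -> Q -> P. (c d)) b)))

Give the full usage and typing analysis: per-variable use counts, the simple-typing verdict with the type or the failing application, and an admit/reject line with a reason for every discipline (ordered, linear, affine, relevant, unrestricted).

variable uses: b=1, d [bound]=2, c [bound]=1
left-to-right use order: d, c, d, b
typing: well-typed at ((Q -> P) -> P) -> P
ordered: ✗ — needs contraction — d ×2
linear: ✗ — needs contraction — d ×2
affine: ✗ — needs contraction — d ×2
relevant: ✓ — none of b, d, c goes unused
unrestricted: ✓ — typability at ((Q -> P) -> P) -> P is all that's needed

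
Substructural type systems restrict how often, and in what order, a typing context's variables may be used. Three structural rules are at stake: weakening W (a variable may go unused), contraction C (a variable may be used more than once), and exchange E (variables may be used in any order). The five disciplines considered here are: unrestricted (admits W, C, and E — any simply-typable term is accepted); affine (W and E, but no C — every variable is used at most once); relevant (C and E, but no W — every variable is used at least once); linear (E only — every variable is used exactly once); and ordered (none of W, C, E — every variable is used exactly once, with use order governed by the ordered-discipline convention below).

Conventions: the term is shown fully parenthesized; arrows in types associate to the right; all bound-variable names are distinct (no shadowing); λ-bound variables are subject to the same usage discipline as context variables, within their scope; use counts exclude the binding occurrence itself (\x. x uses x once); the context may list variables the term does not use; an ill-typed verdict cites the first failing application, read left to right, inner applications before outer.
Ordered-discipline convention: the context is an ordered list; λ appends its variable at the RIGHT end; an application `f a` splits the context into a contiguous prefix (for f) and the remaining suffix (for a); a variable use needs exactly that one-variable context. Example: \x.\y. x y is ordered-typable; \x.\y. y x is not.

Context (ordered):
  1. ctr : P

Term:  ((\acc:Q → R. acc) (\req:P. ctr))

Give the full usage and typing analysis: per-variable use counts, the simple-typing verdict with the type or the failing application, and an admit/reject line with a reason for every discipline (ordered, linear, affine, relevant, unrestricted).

use counts: ctr: 1; acc (bound): 1; req (bound): 0
left-to-right use order: acc, ctr
typing: ill-typed: an argument P → P mismatches the expected Q → R
ordered ✗ (fails simple typing)
linear ✗ (a type mismatch blocks all five)
affine ✗ (the type mismatch rejects it)
relevant ✗ (not simply typable)
unrestricted ✗ (fails simple typing)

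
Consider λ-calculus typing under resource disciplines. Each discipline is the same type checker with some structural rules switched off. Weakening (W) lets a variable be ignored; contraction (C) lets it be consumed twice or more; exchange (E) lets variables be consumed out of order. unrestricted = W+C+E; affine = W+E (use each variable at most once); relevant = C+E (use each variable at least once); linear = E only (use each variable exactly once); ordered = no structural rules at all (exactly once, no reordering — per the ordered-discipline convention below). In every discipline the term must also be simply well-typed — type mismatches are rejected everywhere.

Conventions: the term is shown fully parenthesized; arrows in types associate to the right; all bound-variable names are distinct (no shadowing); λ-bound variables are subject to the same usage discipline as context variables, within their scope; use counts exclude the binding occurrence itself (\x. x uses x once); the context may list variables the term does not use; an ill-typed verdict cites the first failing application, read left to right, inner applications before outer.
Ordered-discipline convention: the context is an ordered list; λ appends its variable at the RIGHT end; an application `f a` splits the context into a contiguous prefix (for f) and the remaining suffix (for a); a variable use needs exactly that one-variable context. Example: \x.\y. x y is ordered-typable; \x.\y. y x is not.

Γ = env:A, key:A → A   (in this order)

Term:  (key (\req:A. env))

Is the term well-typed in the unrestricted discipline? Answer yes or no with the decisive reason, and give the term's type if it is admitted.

no — the type mismatch rejects it
use counts: env ×1; key ×1; req [bound] ×0
uses in reading order: key, env
typing: ill-typed: a function awaiting A gets A → A
all disciplines: ordered ✗ | linear ✗ | affine ✗ | relevant ✗ | unrestricted ✗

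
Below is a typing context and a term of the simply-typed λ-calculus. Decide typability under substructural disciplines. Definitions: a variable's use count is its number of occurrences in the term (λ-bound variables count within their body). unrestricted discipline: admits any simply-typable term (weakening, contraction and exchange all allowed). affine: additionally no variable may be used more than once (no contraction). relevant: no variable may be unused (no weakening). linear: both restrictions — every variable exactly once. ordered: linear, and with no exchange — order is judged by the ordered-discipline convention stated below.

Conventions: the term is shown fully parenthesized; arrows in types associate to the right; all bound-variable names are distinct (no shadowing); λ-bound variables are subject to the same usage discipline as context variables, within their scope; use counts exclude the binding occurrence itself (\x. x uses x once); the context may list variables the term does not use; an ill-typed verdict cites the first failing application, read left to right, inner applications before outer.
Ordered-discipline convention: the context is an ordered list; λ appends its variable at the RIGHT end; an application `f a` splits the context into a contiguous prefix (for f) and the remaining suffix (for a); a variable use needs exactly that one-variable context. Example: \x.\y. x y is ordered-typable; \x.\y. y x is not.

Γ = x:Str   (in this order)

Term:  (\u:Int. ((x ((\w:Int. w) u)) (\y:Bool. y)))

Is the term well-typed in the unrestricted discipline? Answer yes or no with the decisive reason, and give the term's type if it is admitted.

no — not simply typable
use counts: x: 1×; u (λ-bound): 1×; w (λ-bound): 1×; y (λ-bound): 1×
order of uses: x, w, u, y
typing: ill-typed: non-arrow in function slot: Str
summary: ordered ✗, linear ✗, affine ✗, relevant ✗, unrestricted ✗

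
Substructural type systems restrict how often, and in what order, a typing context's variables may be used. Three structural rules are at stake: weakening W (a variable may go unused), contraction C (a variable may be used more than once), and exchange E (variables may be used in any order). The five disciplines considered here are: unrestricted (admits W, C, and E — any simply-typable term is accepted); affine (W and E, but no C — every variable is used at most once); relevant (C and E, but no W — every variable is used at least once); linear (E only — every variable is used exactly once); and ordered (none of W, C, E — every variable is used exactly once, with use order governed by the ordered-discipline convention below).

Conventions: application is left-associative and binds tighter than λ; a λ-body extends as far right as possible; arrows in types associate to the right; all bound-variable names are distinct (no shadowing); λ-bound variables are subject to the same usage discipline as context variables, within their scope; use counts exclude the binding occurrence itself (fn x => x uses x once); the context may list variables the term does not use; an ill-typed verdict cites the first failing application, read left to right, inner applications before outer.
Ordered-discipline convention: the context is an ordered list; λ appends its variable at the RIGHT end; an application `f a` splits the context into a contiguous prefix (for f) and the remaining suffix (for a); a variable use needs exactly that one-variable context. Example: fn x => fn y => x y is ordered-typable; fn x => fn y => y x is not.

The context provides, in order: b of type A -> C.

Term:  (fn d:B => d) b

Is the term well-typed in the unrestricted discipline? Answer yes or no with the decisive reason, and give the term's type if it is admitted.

no — the type mismatch rejects it
counts: b: 1×, d [bound]: 1×
order of uses: d, b
typing: ill-typed: an application expects B but receives A -> C
summary: ordered ✗, linear ✗, affine ✗, relevant ✗, unrestricted ✗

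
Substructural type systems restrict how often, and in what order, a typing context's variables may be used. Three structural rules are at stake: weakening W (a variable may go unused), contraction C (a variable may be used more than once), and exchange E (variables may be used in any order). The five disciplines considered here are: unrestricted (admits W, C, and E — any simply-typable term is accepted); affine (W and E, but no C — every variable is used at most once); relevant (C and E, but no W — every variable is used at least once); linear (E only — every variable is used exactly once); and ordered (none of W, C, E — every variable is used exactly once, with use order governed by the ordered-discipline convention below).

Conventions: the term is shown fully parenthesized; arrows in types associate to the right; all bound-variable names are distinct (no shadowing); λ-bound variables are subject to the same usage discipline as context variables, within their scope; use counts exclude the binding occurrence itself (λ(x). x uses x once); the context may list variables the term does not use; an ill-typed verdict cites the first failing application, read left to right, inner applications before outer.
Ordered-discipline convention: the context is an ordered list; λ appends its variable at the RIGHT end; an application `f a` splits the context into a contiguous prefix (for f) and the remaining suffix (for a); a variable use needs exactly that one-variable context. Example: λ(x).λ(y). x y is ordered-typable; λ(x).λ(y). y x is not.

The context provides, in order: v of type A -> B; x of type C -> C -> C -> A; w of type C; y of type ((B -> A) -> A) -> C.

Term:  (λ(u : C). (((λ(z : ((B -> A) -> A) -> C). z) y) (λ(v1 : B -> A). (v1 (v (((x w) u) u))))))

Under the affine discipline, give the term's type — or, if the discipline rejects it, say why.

not well-typed under affine — repeated use of u ×2
counts: v: 1×, x: 1×, w: 1×, y: 1×, u (λ-bound): 2×, z (λ-bound): 1×, v1 (λ-bound): 1×
order of uses: z, y, v1, v, x, w, u, u
typing: well-typed — term : C -> C
across the five disciplines: ordered ✗ · linear ✗ · affine ✗ · relevant ✓ · unrestricted ✓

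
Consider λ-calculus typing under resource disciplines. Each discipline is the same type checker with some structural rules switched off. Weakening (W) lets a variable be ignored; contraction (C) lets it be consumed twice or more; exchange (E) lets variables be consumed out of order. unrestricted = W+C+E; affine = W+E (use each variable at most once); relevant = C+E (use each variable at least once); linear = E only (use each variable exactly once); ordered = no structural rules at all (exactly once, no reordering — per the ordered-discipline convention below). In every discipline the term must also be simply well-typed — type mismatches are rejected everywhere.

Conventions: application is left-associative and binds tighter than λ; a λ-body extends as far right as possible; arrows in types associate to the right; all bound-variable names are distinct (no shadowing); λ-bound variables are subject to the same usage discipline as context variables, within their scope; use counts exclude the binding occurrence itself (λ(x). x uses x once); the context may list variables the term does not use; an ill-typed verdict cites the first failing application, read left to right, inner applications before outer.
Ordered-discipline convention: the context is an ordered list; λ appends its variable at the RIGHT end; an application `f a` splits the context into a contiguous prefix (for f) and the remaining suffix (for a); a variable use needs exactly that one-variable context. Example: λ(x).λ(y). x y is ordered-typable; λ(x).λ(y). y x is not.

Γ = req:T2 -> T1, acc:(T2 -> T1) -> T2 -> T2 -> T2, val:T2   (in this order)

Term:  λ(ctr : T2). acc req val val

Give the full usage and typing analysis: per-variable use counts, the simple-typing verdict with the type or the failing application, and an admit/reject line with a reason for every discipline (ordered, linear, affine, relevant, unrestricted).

usage: req: 1×, acc: 1×, val: 2×, ctr (bound): 0×
order of uses: acc, req, val, val
typing: the term checks, with type T2 -> T2
ordered: ✗, val ×2 used more than once (contraction); needs weakening: ctr unused
linear: ✗, val ×2 used more than once (contraction); needs weakening: ctr unused
affine: ✗, val ×2 used more than once (contraction)
relevant: ✗, needs weakening: ctr unused
unrestricted: ✓, simply typable at T2 -> T2; W, C, E all held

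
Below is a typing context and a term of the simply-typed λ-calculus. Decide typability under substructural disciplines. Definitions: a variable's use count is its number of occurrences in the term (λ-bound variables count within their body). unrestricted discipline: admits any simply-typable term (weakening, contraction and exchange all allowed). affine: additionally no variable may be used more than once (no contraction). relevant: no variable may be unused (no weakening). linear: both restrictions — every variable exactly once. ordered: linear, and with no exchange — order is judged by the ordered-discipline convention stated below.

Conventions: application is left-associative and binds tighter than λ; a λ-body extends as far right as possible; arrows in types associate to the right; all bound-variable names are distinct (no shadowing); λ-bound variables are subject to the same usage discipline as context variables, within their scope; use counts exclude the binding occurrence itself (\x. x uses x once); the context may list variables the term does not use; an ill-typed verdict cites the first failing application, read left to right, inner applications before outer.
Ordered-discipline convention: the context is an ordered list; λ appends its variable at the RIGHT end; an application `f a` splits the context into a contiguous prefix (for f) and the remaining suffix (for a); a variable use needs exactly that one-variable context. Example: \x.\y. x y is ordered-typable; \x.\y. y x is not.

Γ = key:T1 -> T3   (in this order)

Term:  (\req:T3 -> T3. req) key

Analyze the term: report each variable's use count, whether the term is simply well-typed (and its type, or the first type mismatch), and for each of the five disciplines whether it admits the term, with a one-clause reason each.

usage: key: 1, req (λ-bound): 1
use order (left to right): req, key
typing: ill-typed: an argument T1 -> T3 mismatches the expected T3 -> T3
ordered: ✗ — not simply typable
linear: ✗ — fails simple typing
affine: ✗ — a type mismatch blocks all five
relevant: ✗ — the type mismatch rejects it
unrestricted: ✗ — not simply typable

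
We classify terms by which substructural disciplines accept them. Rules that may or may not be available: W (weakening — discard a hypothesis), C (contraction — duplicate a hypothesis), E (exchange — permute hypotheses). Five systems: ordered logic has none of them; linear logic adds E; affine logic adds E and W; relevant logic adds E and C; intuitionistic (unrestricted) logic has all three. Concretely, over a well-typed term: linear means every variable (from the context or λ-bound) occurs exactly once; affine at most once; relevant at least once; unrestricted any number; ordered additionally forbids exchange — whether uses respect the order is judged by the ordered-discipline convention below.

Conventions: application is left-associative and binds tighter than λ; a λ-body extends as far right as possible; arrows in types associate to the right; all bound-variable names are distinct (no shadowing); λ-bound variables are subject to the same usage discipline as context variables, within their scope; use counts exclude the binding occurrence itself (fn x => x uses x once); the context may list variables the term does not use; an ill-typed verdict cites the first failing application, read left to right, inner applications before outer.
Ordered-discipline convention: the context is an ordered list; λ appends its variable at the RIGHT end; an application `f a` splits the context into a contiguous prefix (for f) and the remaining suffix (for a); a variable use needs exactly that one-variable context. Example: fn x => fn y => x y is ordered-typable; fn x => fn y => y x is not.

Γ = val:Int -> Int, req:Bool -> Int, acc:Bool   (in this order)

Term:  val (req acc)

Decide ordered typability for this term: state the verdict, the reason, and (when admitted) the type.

yes — val, req, acc once each; derivable with no W/C/E; term : Int
use counts: val=1; req=1; acc=1
left-to-right use order: val, req, acc
typing: well-typed — term : Int
summary: ordered ✓, linear ✓, affine ✓, relevant ✓, unrestricted ✓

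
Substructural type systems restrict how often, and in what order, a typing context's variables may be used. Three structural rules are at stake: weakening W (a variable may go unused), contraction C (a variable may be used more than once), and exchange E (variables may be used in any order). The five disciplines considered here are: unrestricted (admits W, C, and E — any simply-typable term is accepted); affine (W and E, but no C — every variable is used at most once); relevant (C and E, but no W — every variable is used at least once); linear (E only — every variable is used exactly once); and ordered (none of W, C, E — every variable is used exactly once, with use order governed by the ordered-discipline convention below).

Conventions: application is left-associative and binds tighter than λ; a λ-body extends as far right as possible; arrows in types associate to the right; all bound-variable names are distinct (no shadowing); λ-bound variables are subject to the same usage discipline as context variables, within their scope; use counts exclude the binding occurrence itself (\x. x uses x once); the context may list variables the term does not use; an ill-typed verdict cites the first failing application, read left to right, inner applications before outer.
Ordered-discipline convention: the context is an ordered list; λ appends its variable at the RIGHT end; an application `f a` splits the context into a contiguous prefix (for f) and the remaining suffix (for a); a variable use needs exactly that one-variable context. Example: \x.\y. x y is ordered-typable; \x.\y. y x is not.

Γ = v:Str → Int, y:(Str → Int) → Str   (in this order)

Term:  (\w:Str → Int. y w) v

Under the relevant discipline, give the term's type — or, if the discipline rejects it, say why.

term : Str
variable uses: v: 1×, y: 1×, w [bound]: 1×
uses in reading order: y, w, v
typing: well-typed — term : Str
summary: ordered ✗ | linear ✓ | affine ✓ | relevant ✓ | unrestricted ✓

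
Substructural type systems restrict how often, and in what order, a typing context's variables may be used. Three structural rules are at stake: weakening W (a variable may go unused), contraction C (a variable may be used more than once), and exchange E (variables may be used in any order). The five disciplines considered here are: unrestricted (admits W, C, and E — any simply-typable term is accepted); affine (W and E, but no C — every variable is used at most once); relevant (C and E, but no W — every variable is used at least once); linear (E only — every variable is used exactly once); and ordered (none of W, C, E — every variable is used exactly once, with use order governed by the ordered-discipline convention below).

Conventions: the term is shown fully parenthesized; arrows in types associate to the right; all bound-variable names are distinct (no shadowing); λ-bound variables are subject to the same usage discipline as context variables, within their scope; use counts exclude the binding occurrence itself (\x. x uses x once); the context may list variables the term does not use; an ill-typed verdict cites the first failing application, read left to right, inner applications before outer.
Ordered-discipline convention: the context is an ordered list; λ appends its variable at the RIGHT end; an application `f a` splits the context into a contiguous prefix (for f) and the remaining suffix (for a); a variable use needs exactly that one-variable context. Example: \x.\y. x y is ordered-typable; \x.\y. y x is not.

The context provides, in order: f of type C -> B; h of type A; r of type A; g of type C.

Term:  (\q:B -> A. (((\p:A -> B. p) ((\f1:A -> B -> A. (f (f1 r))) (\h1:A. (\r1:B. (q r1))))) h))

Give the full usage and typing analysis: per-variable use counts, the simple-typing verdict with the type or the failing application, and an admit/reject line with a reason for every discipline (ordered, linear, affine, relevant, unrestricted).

variable uses: f: 1; h: 1; r: 1; g: 0; q (bound): 1; p (bound): 1; f1 (bound): 1; h1 (bound): 0; r1 (bound): 1
uses in reading order: p, f, f1, r, q, r1, h
typing: ill-typed: a function awaiting C gets B -> A
ordered ✗ (a type mismatch blocks all five)
linear ✗ (the type mismatch rejects it)
affine ✗ (not simply typable)
relevant ✗ (fails simple typing)
unrestricted ✗ (a type mismatch blocks all five)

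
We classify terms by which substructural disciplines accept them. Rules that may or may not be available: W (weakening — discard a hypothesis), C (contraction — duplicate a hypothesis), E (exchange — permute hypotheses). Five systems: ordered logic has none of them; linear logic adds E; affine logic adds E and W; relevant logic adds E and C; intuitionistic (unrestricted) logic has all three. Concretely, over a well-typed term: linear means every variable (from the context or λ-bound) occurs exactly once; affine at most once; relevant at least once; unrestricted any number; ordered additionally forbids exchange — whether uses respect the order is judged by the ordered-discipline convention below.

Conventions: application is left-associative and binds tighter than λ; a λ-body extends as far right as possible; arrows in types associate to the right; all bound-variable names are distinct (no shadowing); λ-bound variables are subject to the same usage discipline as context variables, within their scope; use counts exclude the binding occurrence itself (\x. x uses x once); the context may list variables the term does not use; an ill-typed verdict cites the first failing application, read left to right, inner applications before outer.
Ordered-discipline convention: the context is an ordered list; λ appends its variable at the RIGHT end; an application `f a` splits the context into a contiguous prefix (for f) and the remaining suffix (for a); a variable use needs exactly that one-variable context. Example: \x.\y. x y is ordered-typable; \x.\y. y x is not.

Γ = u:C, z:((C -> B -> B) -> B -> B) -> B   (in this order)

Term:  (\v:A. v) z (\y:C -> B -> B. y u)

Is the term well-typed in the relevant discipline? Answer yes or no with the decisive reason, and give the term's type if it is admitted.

no — not simply typable
usage: u=1, z=1, v (λ-bound)=1, y (λ-bound)=1
left-to-right use order: v, z, y, u
typing: ill-typed: an argument ((C -> B -> B) -> B -> B) -> B mismatches the expected A
summary: ordered ✗; linear ✗; affine ✗; relevant ✗; unrestricted ✗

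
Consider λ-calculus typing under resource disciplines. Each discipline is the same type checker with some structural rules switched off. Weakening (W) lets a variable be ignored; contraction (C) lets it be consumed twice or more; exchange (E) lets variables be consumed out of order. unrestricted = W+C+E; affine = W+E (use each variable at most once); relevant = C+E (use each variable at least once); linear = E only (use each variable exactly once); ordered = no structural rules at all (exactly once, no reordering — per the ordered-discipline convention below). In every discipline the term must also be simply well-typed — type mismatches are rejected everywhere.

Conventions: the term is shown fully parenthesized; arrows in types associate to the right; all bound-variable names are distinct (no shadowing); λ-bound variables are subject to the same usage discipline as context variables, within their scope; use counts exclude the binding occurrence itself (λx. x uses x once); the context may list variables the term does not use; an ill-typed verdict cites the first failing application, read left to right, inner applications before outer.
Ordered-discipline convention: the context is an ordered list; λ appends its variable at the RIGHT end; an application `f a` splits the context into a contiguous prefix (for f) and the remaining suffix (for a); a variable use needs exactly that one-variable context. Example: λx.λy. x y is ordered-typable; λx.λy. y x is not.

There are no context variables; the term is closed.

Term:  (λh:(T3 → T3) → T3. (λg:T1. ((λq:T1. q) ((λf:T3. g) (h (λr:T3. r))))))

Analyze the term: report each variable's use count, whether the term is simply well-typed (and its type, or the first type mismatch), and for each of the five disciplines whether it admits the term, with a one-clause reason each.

use counts: h (λ-bound)=1; g (λ-bound)=1; q (λ-bound)=1; f (λ-bound)=0; r (λ-bound)=1
order of uses: q, g, h, r
typing: the term checks, with type ((T3 → T3) → T3) → T1 → T1
ordered ✗ (f never used (weakening))
linear ✗ (f never used (weakening))
affine ✓ (h, g, q, f, r: no repeats, contraction unneeded)
relevant ✗ (f never used (weakening))
unrestricted ✓ (simply typable at ((T3 → T3) → T3) → T1 → T1; W, C, E all held)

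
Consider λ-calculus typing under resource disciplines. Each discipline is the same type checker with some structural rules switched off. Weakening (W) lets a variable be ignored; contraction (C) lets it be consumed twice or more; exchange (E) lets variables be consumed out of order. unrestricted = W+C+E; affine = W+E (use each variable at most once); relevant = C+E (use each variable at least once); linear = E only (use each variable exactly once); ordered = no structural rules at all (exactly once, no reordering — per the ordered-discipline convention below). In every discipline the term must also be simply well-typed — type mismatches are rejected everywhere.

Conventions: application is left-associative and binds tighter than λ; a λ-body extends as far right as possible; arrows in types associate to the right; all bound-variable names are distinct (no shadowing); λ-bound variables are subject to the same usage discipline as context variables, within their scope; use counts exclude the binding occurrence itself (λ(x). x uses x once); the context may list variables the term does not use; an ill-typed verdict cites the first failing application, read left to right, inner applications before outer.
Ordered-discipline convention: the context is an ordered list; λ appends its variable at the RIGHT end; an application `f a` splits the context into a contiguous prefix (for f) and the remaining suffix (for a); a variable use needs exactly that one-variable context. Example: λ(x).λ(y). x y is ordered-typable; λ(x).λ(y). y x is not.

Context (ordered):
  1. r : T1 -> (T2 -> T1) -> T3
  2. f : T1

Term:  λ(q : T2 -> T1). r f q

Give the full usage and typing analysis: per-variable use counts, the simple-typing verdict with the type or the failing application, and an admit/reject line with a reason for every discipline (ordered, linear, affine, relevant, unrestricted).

use counts: r ×1; f ×1; q [bound] ×1
left-to-right use order: r, f, q
typing: well-typed at (T2 -> T1) -> T3
ordered ✓ (single-use (r, f, q), ordered derivation ok)
linear ✓ (single use per variable (r, f, q))
affine ✓ (r, f, q: no repeats, contraction unneeded)
relevant ✓ (r, f, q: all used, weakening unneeded)
unrestricted ✓ (type-checks ((T2 -> T1) -> T3) and nothing is barred)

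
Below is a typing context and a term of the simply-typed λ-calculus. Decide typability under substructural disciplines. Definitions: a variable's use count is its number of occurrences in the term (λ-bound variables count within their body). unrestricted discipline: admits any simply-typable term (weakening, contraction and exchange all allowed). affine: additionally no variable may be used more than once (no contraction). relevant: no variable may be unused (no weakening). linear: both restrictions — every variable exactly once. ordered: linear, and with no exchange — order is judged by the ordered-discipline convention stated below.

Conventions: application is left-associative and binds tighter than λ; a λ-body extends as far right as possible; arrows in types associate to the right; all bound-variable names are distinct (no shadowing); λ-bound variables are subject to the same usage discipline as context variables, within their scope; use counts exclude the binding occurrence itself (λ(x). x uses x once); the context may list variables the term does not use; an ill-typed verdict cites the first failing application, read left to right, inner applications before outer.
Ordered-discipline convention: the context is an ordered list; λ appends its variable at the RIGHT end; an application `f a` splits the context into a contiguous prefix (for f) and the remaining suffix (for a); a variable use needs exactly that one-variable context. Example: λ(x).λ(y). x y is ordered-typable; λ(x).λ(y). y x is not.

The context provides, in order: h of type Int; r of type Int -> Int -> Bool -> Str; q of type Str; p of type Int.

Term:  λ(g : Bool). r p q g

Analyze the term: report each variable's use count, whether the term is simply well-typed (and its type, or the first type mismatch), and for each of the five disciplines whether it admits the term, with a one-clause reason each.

usage: h ×0; r ×1; q ×1; p ×1; g (λ-bound) ×1
uses in reading order: r, p, q, g
typing: ill-typed: an application expects Int but receives Str
ordered: ✗, the type mismatch rejects it
linear: ✗, not simply typable
affine: ✗, fails simple typing
relevant: ✗, a type mismatch blocks all five
unrestricted: ✗, the type mismatch rejects it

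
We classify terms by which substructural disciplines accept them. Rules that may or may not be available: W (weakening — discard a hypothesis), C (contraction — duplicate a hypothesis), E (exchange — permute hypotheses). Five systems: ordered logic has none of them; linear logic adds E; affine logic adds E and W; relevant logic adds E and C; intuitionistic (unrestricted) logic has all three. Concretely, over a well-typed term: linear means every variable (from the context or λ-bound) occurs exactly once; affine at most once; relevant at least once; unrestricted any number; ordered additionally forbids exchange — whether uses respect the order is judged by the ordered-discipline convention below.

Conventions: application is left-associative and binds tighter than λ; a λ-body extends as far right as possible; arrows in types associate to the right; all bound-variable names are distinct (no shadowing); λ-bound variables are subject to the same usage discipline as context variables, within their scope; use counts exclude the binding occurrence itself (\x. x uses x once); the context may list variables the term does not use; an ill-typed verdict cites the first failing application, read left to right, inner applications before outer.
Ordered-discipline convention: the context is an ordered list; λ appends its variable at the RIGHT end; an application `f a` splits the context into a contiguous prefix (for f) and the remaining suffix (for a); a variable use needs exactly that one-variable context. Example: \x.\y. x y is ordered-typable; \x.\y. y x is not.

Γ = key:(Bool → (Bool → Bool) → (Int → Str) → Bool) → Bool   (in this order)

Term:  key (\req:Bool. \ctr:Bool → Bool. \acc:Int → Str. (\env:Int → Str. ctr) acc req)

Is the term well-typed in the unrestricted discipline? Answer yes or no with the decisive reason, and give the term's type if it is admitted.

yes — simply typable at Bool; W, C, E all held; term : Bool
counts: key: 1; req (λ-bound): 1; ctr (λ-bound): 1; acc (λ-bound): 1; env (λ-bound): 0
order of uses: key, ctr, acc, req
typing: well-typed at Bool
all disciplines: ordered ✗ | linear ✗ | affine ✓ | relevant ✗ | unrestricted ✓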